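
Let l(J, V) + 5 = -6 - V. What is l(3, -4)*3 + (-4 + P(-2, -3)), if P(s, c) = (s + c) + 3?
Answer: -27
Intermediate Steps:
P(s, c) = 3 + c + s (P(s, c) = (c + s) + 3 = 3 + c + s)
l(J, V) = -11 - V (l(J, V) = -5 + (-6 - V) = -11 - V)
l(3, -4)*3 + (-4 + P(-2, -3)) = (-11 - 1*(-4))*3 + (-4 + (3 - 3 - 2)) = (-11 + 4)*3 + (-4 - 2) = -7*3 - 6 = -21 - 6 = -27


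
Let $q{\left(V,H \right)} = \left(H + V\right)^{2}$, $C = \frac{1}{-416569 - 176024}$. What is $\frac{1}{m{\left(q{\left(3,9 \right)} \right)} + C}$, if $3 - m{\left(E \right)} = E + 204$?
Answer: $- \frac{592593}{204444586} \approx -0.0028986$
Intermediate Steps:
$C = - \frac{1}{592593}$ ($C = \frac{1}{-592593} = - \frac{1}{592593} \approx -1.6875 \cdot 10^{-6}$)
$m{\left(E \right)} = -201 - E$ ($m{\left(E \right)} = 3 - \left(E + 204\right) = 3 - \left(204 + E\right) = -201 - E$)
$\frac{1}{m{\left(q{\left(3,9 \right)} \right)} + C} = \frac{1}{\left(-201 - \left(9 + 3\right)^{2}\right) - \frac{1}{592593}} = \frac{1}{\left(-201 - 12^{2}\right) - \frac{1}{592593}} = \frac{1}{\left(-201 - 144\right) - \frac{1}{592593}} = \frac{1}{-345 - \frac{1}{592593}} = \frac{1}{- \frac{204444586}{592593}} = - \frac{592593}{204444586}$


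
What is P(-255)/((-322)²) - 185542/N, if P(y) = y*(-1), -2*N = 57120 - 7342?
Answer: 19244083423/2580591076 ≈ 7.4572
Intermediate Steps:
N = -24889 (N = -(57120 - 7342)/2 = -½*49778 = -24889)
P(y) = -y
P(-255)/((-322)²) - 185542/N = (-1*(-255))/((-322)²) - 185542/(-24889) = 255/103684 - 185542*(-1/24889) = 255*(1/103684) + 185542/24889 = 255/103684 + 185542/24889 = 19244083423/2580591076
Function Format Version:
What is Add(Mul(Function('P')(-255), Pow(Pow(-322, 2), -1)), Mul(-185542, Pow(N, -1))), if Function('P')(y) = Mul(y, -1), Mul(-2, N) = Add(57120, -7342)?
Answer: Rational(19244083423, 2580591076) ≈ 7.4572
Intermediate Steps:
N = -24889 (N = Mul(Rational(-1, 2), Add(57120, -7342)) = Mul(Rational(-1, 2), 49778) = -24889)
Function('P')(y) = Mul(-1, y)
Add(Mul(Function('P')(-255), Pow(Pow(-322, 2), -1)), Mul(-185542, Pow(N, -1))) = Add(Mul(Mul(-1, -255), Pow(Pow(-322, 2), -1)), Mul(-185542, Pow(-24889, -1))) = Add(Mul(255, Pow(103684, -1)), Mul(-185542, Rational(-1, 24889))) = Add(Mul(255, Rational(1, 103684)), Rational(185542, 24889)) = Add(Rational(255, 103684), Rational(185542, 24889)) = Rational(19244083423, 2580591076)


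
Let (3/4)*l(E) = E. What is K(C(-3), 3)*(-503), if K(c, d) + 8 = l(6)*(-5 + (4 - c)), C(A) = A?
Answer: -4024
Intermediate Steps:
l(E) = 4*E/3
K(c, d) = -16 - 8*c (K(c, d) = -8 + ((4/3)*6)*(-5 + (4 - c)) = -8 + 8*(-1 - c) = -8 + (-8 - 8*c) = -16 - 8*c)
K(C(-3), 3)*(-503) = (-16 - 8*(-3))*(-503) = (-16 + 24)*(-503) = 8*(-503) = -4024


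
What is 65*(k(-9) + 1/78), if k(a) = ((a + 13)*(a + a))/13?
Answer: -2155/6 ≈ -359.17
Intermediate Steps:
k(a) = 2*a*(13 + a)/13 (k(a) = ((13 + a)*(2*a))*(1/13) = (2*a*(13 + a))*(1/13) = 2*a*(13 + a)/13)
65*(k(-9) + 1/78) = 65*((2/13)*(-9)*(13 - 9) + 1/78) = 65*((2/13)*(-9)*4 + 1/78) = 65*(-72/13 + 1/78) = 65*(-431/78) = -2155/6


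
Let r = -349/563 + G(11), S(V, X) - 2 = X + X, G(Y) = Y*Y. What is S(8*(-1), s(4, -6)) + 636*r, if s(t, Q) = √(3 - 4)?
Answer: 43105390/563 + 2*I ≈ 76564.0 + 2.0*I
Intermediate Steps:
s(t, Q) = I (s(t, Q) = √(-1) = I)
G(Y) = Y²
S(V, X) = 2 + 2*X (S(V, X) = 2 + (X + X) = 2 + 2*X)
r = 67774/563 (r = -349/563 + 11² = -349*1/563 + 121 = -349/563 + 121 = 67774/563 ≈ 120.38)
S(8*(-1), s(4, -6)) + 636*r = (2 + 2*I) + 636*(67774/563) = (2 + 2*I) + 43104264/563 = 43105390/563 + 2*I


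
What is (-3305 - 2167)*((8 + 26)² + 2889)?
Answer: -22134240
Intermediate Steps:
(-3305 - 2167)*((8 + 26)² + 2889) = -5472*(34² + 2889) = -5472*(1156 + 2889) = -5472*4045 = -22134240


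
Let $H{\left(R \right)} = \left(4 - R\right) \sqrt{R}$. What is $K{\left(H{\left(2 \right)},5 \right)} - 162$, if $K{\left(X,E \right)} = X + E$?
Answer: $-157 + 2 \sqrt{2} \approx -154.17$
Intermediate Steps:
$H{\left(R \right)} = \sqrt{R} \left(4 - R\right)$
$K{\left(X,E \right)} = E + X$
$K{\left(H{\left(2 \right)},5 \right)} - 162 = \left(5 + \sqrt{2} \left(4 - 2\right)\right) - 162 = \left(5 + \sqrt{2} \cdot 2\right) - 162 = \left(5 + 2 \sqrt{2}\right) - 162 = -157 + 2 \sqrt{2}$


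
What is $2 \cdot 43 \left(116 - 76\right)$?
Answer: $3440$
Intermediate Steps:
$2 \cdot 43 \left(116 - 76\right) = 86 \cdot 40 = 3440$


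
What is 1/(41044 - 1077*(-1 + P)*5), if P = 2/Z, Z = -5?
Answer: 1/48583 ≈ 2.0583e-5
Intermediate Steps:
P = -⅖ (P = 2/(-5) = 2*(-⅕) = -⅖ ≈ -0.40000)
1/(41044 - 1077*(-1 + P)*5) = 1/(41044 - 1077*(-1 - ⅖)*5) = 1/(41044 - (-7539)*5/5) = 1/(41044 - 1077*(-7)) = 1/(41044 + 7539) = 1/48583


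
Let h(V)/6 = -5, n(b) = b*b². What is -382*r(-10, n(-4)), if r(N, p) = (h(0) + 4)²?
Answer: -258232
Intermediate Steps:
n(b) = b³
h(V) = -30 (h(V) = 6*(-5) = -30)
r(N, p) = 676 (r(N, p) = (-30 + 4)² = (-26)² = 676)
-382*r(-10, n(-4)) = -382*676 = -258232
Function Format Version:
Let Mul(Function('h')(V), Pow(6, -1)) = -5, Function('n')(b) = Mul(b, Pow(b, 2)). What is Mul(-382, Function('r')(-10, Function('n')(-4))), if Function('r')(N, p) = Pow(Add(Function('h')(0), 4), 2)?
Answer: -258232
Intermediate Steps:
Function('n')(b) = Pow(b, 3)
Function('h')(V) = -30 (Function('h')(V) = Mul(6, -5) = -30)
Function('r')(N, p) = 676 (Function('r')(N, p) = Pow(Add(-30, 4), 2) = Pow(-26, 2) = 676)
Mul(-382, Function('r')(-10, Function('n')(-4))) = Mul(-382, 676) = -258232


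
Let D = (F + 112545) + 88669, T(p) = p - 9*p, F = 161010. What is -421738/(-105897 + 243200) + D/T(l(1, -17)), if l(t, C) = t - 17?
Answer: 3105028713/1098424 ≈ 2826.8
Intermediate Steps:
l(t, C) = -17 + t
T(p) = -8*p
D = 362224 (D = (161010 + 112545) + 88669 = 273555 + 88669 = 362224)
-421738/(-105897 + 243200) + D/T(l(1, -17)) = -421738/(-105897 + 243200) + 362224/((-8*(-17 + 1))) = -421738/137303 + 362224/((-8*(-16))) = -421738*1/137303 + 362224/128 = -421738/137303 + 362224*(1/128) = -421738/137303 + 22639/8 = 3105028713/1098424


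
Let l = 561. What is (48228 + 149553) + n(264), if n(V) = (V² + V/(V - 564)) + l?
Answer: 6700928/25 ≈ 2.6804e+5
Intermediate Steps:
n(V) = 561 + V² + V/(-564 + V) (n(V) = (V² + V/(V - 564)) + 561 = (V² + V/(-564 + V)) + 561 = 561 + V² + V/(-564 + V))
(48228 + 149553) + n(264) = (48228 + 149553) + (-316404 + 264³ - 564*264² + 562*264)/(-564 + 264) = 197781 + (-316404 + 18399744 - 564*69696 + 148368)/(-300) = 197781 - (-316404 + 18399744 - 39308544 + 148368)/300 = 197781 - 1/300*(-21076836) = 197781 + 1756403/25 = 6700928/25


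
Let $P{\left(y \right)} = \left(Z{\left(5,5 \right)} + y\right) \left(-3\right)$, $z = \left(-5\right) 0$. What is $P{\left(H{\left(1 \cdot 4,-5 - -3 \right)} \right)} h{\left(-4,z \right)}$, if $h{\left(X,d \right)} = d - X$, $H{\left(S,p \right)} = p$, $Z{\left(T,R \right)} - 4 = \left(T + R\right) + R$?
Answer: $-204$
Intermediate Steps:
$Z{\left(T,R \right)} = 4 + T + 2 R$ ($Z{\left(T,R \right)} = 4 + \left(\left(T + R\right) + R\right) = 4 + \left(\left(R + T\right) + R\right) = 4 + \left(T + 2 R\right) = 4 + T + 2 R$)
$z = 0$
$P{\left(y \right)} = -57 - 3 y$ ($P{\left(y \right)} = \left(\left(4 + 5 + 2 \cdot 5\right) + y\right) \left(-3\right) = \left(\left(4 + 5 + 10\right) + y\right) \left(-3\right) = \left(19 + y\right) \left(-3\right) = -57 - 3 y$)
$P{\left(H{\left(1 \cdot 4,-5 - -3 \right)} \right)} h{\left(-4,z \right)} = \left(-57 - 3 \left(-5 - -3\right)\right) \left(0 - -4\right) = \left(-57 - 3 \left(-5 + 3\right)\right) \left(0 + 4\right) = \left(-57 - -6\right) 4 = \left(-57 + 6\right) 4 = \left(-51\right) 4 = -204$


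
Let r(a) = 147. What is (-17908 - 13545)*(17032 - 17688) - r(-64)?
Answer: 20633021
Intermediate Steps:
(-17908 - 13545)*(17032 - 17688) - r(-64) = (-17908 - 13545)*(17032 - 17688) - 1*147 = -31453*(-656) - 147 = 20633168 - 147 = 20633021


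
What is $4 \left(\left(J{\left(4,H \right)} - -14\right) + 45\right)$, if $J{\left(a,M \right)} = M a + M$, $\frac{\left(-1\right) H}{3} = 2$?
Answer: $116$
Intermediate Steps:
$H = -6$ ($H = \left(-3\right) 2 = -6$)
$J{\left(a,M \right)} = M + M a$
$4 \left(\left(J{\left(4,H \right)} - -14\right) + 45\right) = 4 \left(\left(- 6 \left(1 + 4\right) - -14\right) + 45\right) = 4 \left(\left(\left(-6\right) 5 + 14\right) + 45\right) = 4 \left(\left(-30 + 14\right) + 45\right) = 4 \left(-16 + 45\right) = 4 \cdot 29 = 116$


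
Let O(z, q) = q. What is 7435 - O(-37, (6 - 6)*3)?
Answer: 7435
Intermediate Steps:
7435 - O(-37, (6 - 6)*3) = 7435 - (6 - 6)*3 = 7435 - 0*3 = 7435 - 1*0 = 7435 + 0 = 7435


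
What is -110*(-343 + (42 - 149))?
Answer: 49500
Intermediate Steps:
-110*(-343 + (42 - 149)) = -110*(-343 - 107) = -110*(-450) = 49500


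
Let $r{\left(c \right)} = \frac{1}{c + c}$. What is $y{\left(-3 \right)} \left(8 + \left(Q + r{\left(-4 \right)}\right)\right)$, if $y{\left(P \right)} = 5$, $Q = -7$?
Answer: $\frac{35}{8} \approx 4.375$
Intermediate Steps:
$r{\left(c \right)} = \frac{1}{2 c}$
$y{\left(-3 \right)} \left(8 + \left(Q + r{\left(-4 \right)}\right)\right) = 5 \left(8 - \left(7 - \frac{1}{2 \left(-4\right)}\right)\right) = 5 \left(8 + \left(-7 + \frac{1}{2} \left(- \frac{1}{4}\right)\right)\right) = 5 \left(8 - \frac{57}{8}\right) = 5 \cdot \frac{7}{8} = \frac{35}{8}$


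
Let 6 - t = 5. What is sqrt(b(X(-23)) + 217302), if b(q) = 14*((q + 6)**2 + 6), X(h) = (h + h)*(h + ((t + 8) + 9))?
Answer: sqrt(997130) ≈ 998.56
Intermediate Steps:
t = 1 (t = 6 - 1*5 = 6 - 5 = 1)
X(h) = 2*h*(18 + h) (X(h) = (h + h)*(h + ((1 + 8) + 9)) = (2*h)*(h + (9 + 9)) = (2*h)*(h + 18) = (2*h)*(18 + h) = 2*h*(18 + h))
b(q) = 84 + 14*(6 + q)**2 (b(q) = 14*((6 + q)**2 + 6) = 14*(6 + (6 + q)**2) = 84 + 14*(6 + q)**2)
sqrt(b(X(-23)) + 217302) = sqrt((84 + 14*(6 + 2*(-23)*(18 - 23))**2) + 217302) = sqrt((84 + 14*(6 + 2*(-23)*(-5))**2) + 217302) = sqrt((84 + 14*(6 + 230)**2) + 217302) = sqrt((84 + 14*236**2) + 217302) = sqrt((84 + 14*55696) + 217302) = sqrt((84 + 779744) + 217302) = sqrt(779828 + 217302) = sqrt(997130)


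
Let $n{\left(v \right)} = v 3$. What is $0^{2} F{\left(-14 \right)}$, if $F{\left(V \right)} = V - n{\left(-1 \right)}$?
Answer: $0$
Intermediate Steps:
$n{\left(v \right)} = 3 v$
$F{\left(V \right)} = 3 + V$ ($F{\left(V \right)} = V - 3 \left(-1\right) = V - -3 = V + 3 = 3 + V$)
$0^{2} F{\left(-14 \right)} = 0^{2} \left(3 - 14\right) = 0 \left(-11\right) = 0$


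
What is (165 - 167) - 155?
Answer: -157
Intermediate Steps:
(165 - 167) - 155 = -2 - 155 = -157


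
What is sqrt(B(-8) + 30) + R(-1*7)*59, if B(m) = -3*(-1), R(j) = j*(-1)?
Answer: 413 + sqrt(33) ≈ 418.74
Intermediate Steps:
R(j) = -j
B(m) = 3
sqrt(B(-8) + 30) + R(-1*7)*59 = sqrt(3 + 30) - (-1)*7*59 = sqrt(33) - 1*(-7)*59 = sqrt(33) + 7*59 = sqrt(33) + 413 = 413 + sqrt(33)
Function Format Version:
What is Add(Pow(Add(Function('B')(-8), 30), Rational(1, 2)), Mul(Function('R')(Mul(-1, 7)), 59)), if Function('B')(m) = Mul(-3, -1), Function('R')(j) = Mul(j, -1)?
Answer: Add(413, Pow(33, Rational(1, 2))) ≈ 418.74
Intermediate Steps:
Function('R')(j) = Mul(-1, j)
Function('B')(m) = 3
Add(Pow(Add(Function('B')(-8), 30), Rational(1, 2)), Mul(Function('R')(Mul(-1, 7)), 59)) = Add(Pow(Add(3, 30), Rational(1, 2)), Mul(Mul(-1, Mul(-1, 7)), 59)) = Add(Pow(33, Rational(1, 2)), Mul(Mul(-1, -7), 59)) = Add(Pow(33, Rational(1, 2)), Mul(7, 59)) = Add(Pow(33, Rational(1, 2)), 413) = Add(413, Pow(33, Rational(1, 2)))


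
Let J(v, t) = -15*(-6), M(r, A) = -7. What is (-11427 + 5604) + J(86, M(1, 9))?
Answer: -5733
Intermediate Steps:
J(v, t) = 90
(-11427 + 5604) + J(86, M(1, 9)) = (-11427 + 5604) + 90 = -5823 + 90 = -5733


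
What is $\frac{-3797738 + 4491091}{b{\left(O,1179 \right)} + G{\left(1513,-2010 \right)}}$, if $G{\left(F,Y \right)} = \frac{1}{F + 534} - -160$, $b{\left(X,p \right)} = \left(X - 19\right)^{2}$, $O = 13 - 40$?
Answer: $\frac{1419293591}{4658973} \approx 304.64$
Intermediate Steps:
$O = -27$ ($O = 13 - 40 = -27$)
$b{\left(X,p \right)} = \left(-19 + X\right)^{2}$ ($b{\left(X,p \right)} = \left(X - 19\right)^{2} = \left(-19 + X\right)^{2}$)
$G{\left(F,Y \right)} = 160 + \frac{1}{534 + F}$ ($G{\left(F,Y \right)} = \frac{1}{534 + F} + 160 = 160 + \frac{1}{534 + F}$)
$\frac{-3797738 + 4491091}{b{\left(O,1179 \right)} + G{\left(1513,-2010 \right)}} = \frac{-3797738 + 4491091}{\left(-19 - 27\right)^{2} + \frac{85441 + 160 \cdot 1513}{534 + 1513}} = \frac{693353}{\left(-46\right)^{2} + \frac{85441 + 242080}{2047}} = \frac{693353}{2116 + \frac{1}{2047} \cdot 327521} = \frac{693353}{2116 + \frac{327521}{2047}} = \frac{693353}{\frac{4658973}{2047}} = 693353 \cdot \frac{2047}{4658973} = \frac{1419293591}{4658973}$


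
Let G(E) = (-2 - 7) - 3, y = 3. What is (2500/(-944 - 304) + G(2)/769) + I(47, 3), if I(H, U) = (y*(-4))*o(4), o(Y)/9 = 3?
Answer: -78221041/239928 ≈ -326.02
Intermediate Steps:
o(Y) = 27 (o(Y) = 9*3 = 27)
I(H, U) = -324 (I(H, U) = (3*(-4))*27 = -12*27 = -324)
G(E) = -12 (G(E) = -9 - 3 = -12)
(2500/(-944 - 304) + G(2)/769) + I(47, 3) = (2500/(-944 - 304) - 12/769) - 324 = (2500/(-1248) - 12*1/769) - 324 = (2500*(-1/1248) - 12/769) - 324 = (-625/312 - 12/769) - 324 = -484369/239928 - 324 = -78221041/239928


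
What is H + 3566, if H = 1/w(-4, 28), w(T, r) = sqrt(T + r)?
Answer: 3566 + sqrt(6)/12 ≈ 3566.2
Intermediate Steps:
H = sqrt(6)/12 (H = 1/(sqrt(-4 + 28)) = 1/(sqrt(24)) = 1/(2*sqrt(6)) = sqrt(6)/12 ≈ 0.20412)
H + 3566 = sqrt(6)/12 + 3566 = 3566 + sqrt(6)/12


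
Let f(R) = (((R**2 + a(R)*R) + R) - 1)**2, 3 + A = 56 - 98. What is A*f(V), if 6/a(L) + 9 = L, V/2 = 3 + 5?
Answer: -178742205/49 ≈ -3.6478e+6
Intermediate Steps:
V = 16 (V = 2*(3 + 5) = 2*8 = 16)
A = -45 (A = -3 + (56 - 98) = -3 - 42 = -45)
a(L) = 6/(-9 + L)
f(R) = (-1 + R + R**2 + 6*R/(-9 + R))**2 (f(R) = (((R**2 + (6/(-9 + R))*R) + R) - 1)**2 = (((R**2 + 6*R/(-9 + R)) + R) - 1)**2 = ((R + R**2 + 6*R/(-9 + R)) - 1)**2 = (-1 + R + R**2 + 6*R/(-9 + R))**2)
A*f(V) = -45*(6*16 + (-9 + 16)*(-1 + 16 + 16**2))**2/(-9 + 16)**2 = -45*(96 + 7*(-1 + 16 + 256))**2/7**2 = -45*(96 + 7*271)**2/49 = -45*(96 + 1897)**2/49 = -45*1993**2/49 = -45*3972049/49 = -178742205/49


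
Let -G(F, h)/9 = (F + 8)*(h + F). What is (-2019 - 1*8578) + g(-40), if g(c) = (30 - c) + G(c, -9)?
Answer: -24639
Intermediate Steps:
G(F, h) = -9*(8 + F)*(F + h) (G(F, h) = -9*(F + 8)*(h + F) = -9*(8 + F)*(F + h))
g(c) = 678 - 9*c² + 8*c (g(c) = (30 - c) + (-72*c - 72*(-9) - 9*c² - 9*c*(-9)) = (30 - c) + (-72*c + 648 - 9*c² + 81*c) = (30 - c) + (648 - 9*c² + 9*c) = 678 - 9*c² + 8*c)
(-2019 - 1*8578) + g(-40) = (-2019 - 1*8578) + (678 - 9*(-40)² + 8*(-40)) = (-2019 - 8578) + (678 - 9*1600 - 320) = -10597 + (678 - 14400 - 320) = -10597 - 14042 = -24639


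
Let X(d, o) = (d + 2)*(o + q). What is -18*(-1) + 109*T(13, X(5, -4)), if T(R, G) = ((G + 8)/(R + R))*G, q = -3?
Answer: 219449/26 ≈ 8440.3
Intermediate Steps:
X(d, o) = (-3 + o)*(2 + d) (X(d, o) = (d + 2)*(o - 3) = (2 + d)*(-3 + o) = (-3 + o)*(2 + d))
T(R, G) = G*(8 + G)/(2*R) (T(R, G) = ((8 + G)/((2*R)))*G = ((8 + G)*(1/(2*R)))*G = ((8 + G)/(2*R))*G = G*(8 + G)/(2*R))
-18*(-1) + 109*T(13, X(5, -4)) = -18*(-1) + 109*((1/2)*(-6 - 3*5 + 2*(-4) + 5*(-4))*(8 + (-6 - 3*5 + 2*(-4) + 5*(-4)))/13) = 18 + 109*((1/2)*(-6 - 15 - 8 - 20)*(1/13)*(8 + (-6 - 15 - 8 - 20))) = 18 + 109*((1/2)*(-49)*(1/13)*(8 - 49)) = 18 + 109*((1/2)*(-49)*(1/13)*(-41)) = 18 + 109*(2009/26) = 18 + 218981/26 = 219449/26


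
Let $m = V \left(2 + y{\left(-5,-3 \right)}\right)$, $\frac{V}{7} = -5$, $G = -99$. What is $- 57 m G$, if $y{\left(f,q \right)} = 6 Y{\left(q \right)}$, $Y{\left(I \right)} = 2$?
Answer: $-2765070$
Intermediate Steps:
$V = -35$ ($V = 7 \left(-5\right) = -35$)
$y{\left(f,q \right)} = 12$ ($y{\left(f,q \right)} = 6 \cdot 2 = 12$)
$m = -490$ ($m = - 35 \left(2 + 12\right) = \left(-35\right) 14 = -490$)
$- 57 m G = \left(-57\right) \left(-490\right) \left(-99\right) = 27930 \left(-99\right) = -2765070$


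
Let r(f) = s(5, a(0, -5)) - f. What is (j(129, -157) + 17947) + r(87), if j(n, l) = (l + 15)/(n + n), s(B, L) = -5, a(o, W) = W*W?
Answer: 2303224/129 ≈ 17854.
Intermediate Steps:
a(o, W) = W**2
r(f) = -5 - f
j(n, l) = (15 + l)/(2*n) (j(n, l) = (15 + l)/((2*n)) = (15 + l)*(1/(2*n)) = (15 + l)/(2*n))
(j(129, -157) + 17947) + r(87) = ((1/2)*(15 - 157)/129 + 17947) + (-5 - 1*87) = ((1/2)*(1/129)*(-142) + 17947) + (-5 - 87) = (-71/129 + 17947) - 92 = 2315092/129 - 92 = 2303224/129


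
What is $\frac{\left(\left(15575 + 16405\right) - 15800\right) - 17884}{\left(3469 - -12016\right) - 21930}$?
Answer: $\frac{1704}{6445} \approx 0.26439$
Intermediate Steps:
$\frac{\left(\left(15575 + 16405\right) - 15800\right) - 17884}{\left(3469 - -12016\right) - 21930} = \frac{\left(31980 - 15800\right) - 17884}{\left(3469 + 12016\right) - 21930} = \frac{16180 - 17884}{15485 - 21930} = - \frac{1704}{-6445} = \left(-1704\right) \left(- \frac{1}{6445}\right) = \frac{1704}{6445}$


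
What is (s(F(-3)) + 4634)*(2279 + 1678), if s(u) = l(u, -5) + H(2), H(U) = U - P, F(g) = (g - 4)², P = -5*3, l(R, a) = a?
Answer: 18384222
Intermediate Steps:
P = -15
F(g) = (-4 + g)²
H(U) = 15 + U (H(U) = U - 1*(-15) = U + 15 = 15 + U)
s(u) = 12 (s(u) = -5 + (15 + 2) = -5 + 17 = 12)
(s(F(-3)) + 4634)*(2279 + 1678) = (12 + 4634)*(2279 + 1678) = 4646*3957 = 18384222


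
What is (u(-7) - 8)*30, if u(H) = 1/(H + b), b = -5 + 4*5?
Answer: -945/4 ≈ -236.25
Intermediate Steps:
b = 15 (b = -5 + 20 = 15)
u(H) = 1/(15 + H) (u(H) = 1/(H + 15) = 1/(15 + H))
(u(-7) - 8)*30 = (1/(15 - 7) - 8)*30 = (1/8 - 8)*30 = (⅛ - 8)*30 = -63/8*30 = -945/4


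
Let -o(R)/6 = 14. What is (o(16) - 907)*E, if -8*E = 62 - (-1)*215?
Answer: 274507/8 ≈ 34313.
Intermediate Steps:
o(R) = -84 (o(R) = -6*14 = -84)
E = -277/8 (E = -(62 - (-1)*215)/8 = -(62 - 1*(-215))/8 = -(62 + 215)/8 = -⅛*277 = -277/8 ≈ -34.625)
(o(16) - 907)*E = (-84 - 907)*(-277/8) = -991*(-277/8) = 274507/8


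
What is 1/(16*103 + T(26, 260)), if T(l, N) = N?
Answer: 1/1908 ≈ 0.00052411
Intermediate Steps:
1/(16*103 + T(26, 260)) = 1/(16*103 + 260) = 1/(1648 + 260) = 1/1908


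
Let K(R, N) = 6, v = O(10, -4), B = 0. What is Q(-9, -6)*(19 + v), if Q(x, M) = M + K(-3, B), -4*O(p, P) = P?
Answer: 0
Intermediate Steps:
O(p, P) = -P/4
v = 1 (v = -¼*(-4) = 1)
Q(x, M) = 6 + M (Q(x, M) = M + 6 = 6 + M)
Q(-9, -6)*(19 + v) = (6 - 6)*(19 + 1) = 0*20 = 0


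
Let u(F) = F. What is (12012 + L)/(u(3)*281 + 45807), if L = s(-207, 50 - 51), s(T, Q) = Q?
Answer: 12011/46650 ≈ 0.25747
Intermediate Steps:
L = -1 (L = 50 - 51 = -1)
(12012 + L)/(u(3)*281 + 45807) = (12012 - 1)/(3*281 + 45807) = 12011/(843 + 45807) = 12011/46650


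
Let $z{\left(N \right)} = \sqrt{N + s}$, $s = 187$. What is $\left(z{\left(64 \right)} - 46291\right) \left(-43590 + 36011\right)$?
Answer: $350839489 - 7579 \sqrt{251} \approx 3.5072 \cdot 10^{8}$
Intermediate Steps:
$z{\left(N \right)} = \sqrt{187 + N}$ ($z{\left(N \right)} = \sqrt{N + 187} = \sqrt{187 + N}$)
$\left(z{\left(64 \right)} - 46291\right) \left(-43590 + 36011\right) = \left(\sqrt{187 + 64} - 46291\right) \left(-43590 + 36011\right) = \left(\sqrt{251} - 46291\right) \left(-7579\right) = \left(-46291 + \sqrt{251}\right) \left(-7579\right) = 350839489 - 7579 \sqrt{251}$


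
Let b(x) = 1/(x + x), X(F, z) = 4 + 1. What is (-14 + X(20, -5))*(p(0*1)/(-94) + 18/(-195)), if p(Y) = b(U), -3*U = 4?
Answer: 38853/48880 ≈ 0.79486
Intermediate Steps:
U = -4/3 (U = -⅓*4 = -4/3 ≈ -1.3333)
X(F, z) = 5
b(x) = 1/(2*x)
p(Y) = -3/8 (p(Y) = 1/(2*(-4/3)) = (½)*(-¾) = -3/8)
(-14 + X(20, -5))*(p(0*1)/(-94) + 18/(-195)) = (-14 + 5)*(-3/8/(-94) + 18/(-195)) = -9*(-3/8*(-1/94) + 18*(-1/195)) = -9*(3/752 - 6/65) = -9*(-4317/48880) = 38853/48880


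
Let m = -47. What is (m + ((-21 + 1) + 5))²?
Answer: 3844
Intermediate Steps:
(m + ((-21 + 1) + 5))² = (-47 + ((-21 + 1) + 5))² = (-47 + (-20 + 5))² = (-47 - 15)² = (-62)² = 3844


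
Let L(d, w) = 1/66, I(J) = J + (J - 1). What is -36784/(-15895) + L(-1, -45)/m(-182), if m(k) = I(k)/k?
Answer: 1616399/696201 ≈ 2.3217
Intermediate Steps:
I(J) = -1 + 2*J (I(J) = J + (-1 + J) = -1 + 2*J)
L(d, w) = 1/66
m(k) = (-1 + 2*k)/k
-36784/(-15895) + L(-1, -45)/m(-182) = -36784/(-15895) + 1/(66*(2 - 1/(-182))) = -36784*(-1/15895) + 1/(66*(2 - 1*(-1/182))) = 3344/1445 + 1/(66*(2 + 1/182)) = 3344/1445 + 1/(66*(365/182)) = 3344/1445 + (1/66)*(182/365) = 3344/1445 + 91/12045 = 1616399/696201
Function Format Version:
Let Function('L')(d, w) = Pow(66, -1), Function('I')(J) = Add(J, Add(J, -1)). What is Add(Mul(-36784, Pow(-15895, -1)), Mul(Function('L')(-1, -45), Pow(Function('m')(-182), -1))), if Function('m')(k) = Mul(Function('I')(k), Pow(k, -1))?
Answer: Rational(1616399, 696201) ≈ 2.3217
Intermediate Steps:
Function('I')(J) = Add(-1, Mul(2, J)) (Function('I')(J) = Add(J, Add(-1, J)) = Add(-1, Mul(2, J)))
Function('L')(d, w) = Rational(1, 66)
Function('m')(k) = Mul(Pow(k, -1), Add(-1, Mul(2, k))) (Function('m')(k) = Mul(Add(-1, Mul(2, k)), Pow(k, -1)) = Mul(Pow(k, -1), Add(-1, Mul(2, k))))
Add(Mul(-36784, Pow(-15895, -1)), Mul(Function('L')(-1, -45), Pow(Function('m')(-182), -1))) = Add(Mul(-36784, Pow(-15895, -1)), Mul(Rational(1, 66), Pow(Add(2, Mul(-1, Pow(-182, -1))), -1))) = Add(Mul(-36784, Rational(-1, 15895)), Mul(Rational(1, 66), Pow(Add(2, Mul(-1, Rational(-1, 182))), -1))) = Add(Rational(3344, 1445), Mul(Rational(1, 66), Pow(Add(2, Rational(1, 182)), -1))) = Add(Rational(3344, 1445), Mul(Rational(1, 66), Pow(Rational(365, 182), -1))) = Add(Rational(3344, 1445), Mul(Rational(1, 66), Rational(182, 365))) = Add(Rational(3344, 1445), Rational(91, 12045)) = Rational(1616399, 696201)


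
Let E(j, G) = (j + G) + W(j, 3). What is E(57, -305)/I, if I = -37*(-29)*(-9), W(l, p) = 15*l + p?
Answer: -610/9657 ≈ -0.063167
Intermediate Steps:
W(l, p) = p + 15*l
E(j, G) = 3 + G + 16*j (E(j, G) = (j + G) + (3 + 15*j) = (G + j) + (3 + 15*j) = 3 + G + 16*j)
I = -9657 (I = 1073*(-9) = -9657)
E(57, -305)/I = (3 - 305 + 16*57)/(-9657) = (3 - 305 + 912)*(-1/9657) = 610*(-1/9657) = -610/9657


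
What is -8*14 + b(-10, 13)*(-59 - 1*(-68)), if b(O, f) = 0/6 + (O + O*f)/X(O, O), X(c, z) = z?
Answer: 14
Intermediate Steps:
b(O, f) = (O + O*f)/O (b(O, f) = 0/6 + (O + O*f)/O = 0*(⅙) + (O + O*f)/O = 0 + (O + O*f)/O = (O + O*f)/O)
-8*14 + b(-10, 13)*(-59 - 1*(-68)) = -8*14 + (1 + 13)*(-59 - 1*(-68)) = -112 + 14*(-59 + 68) = -112 + 14*9 = -112 + 126 = 14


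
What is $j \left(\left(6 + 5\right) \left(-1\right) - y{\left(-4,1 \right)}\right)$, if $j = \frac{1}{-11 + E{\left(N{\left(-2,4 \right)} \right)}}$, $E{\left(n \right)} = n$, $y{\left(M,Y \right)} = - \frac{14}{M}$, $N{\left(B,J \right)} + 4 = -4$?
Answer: $\frac{29}{38} \approx 0.76316$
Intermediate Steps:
$N{\left(B,J \right)} = -8$ ($N{\left(B,J \right)} = -4 - 4 = -8$)
$j = - \frac{1}{19}$ ($j = \frac{1}{-11 - 8} = \frac{1}{-19} = - \frac{1}{19} \approx -0.052632$)
$j \left(\left(6 + 5\right) \left(-1\right) - y{\left(-4,1 \right)}\right) = - \frac{\left(6 + 5\right) \left(-1\right) - - \frac{14}{-4}}{19} = - \frac{11 \left(-1\right) - \left(-14\right) \left(- \frac{1}{4}\right)}{19} = - \frac{-11 - \frac{7}{2}}{19} = \left(- \frac{1}{19}\right) \left(- \frac{29}{2}\right) = \frac{29}{38}$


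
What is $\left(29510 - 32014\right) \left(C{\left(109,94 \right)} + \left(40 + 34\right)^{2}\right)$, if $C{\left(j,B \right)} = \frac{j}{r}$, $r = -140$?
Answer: $- \frac{479848406}{35} \approx -1.371 \cdot 10^{7}$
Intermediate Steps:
$C{\left(j,B \right)} = - \frac{j}{140}$ ($C{\left(j,B \right)} = \frac{j}{-140} = j \left(- \frac{1}{140}\right) = - \frac{j}{140}$)
$\left(29510 - 32014\right) \left(C{\left(109,94 \right)} + \left(40 + 34\right)^{2}\right) = \left(29510 - 32014\right) \left(\left(- \frac{1}{140}\right) 109 + \left(40 + 34\right)^{2}\right) = - 2504 \left(- \frac{109}{140} + 74^{2}\right) = - 2504 \left(- \frac{109}{140} + 5476\right) = \left(-2504\right) \frac{766531}{140} = - \frac{479848406}{35}$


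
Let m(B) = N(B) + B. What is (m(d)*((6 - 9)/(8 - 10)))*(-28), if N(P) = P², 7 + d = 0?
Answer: -1764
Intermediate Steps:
d = -7 (d = -7 + 0 = -7)
m(B) = B + B² (m(B) = B² + B = B + B²)
(m(d)*((6 - 9)/(8 - 10)))*(-28) = ((-7*(1 - 7))*((6 - 9)/(8 - 10)))*(-28) = ((-7*(-6))*(-3/(-2)))*(-28) = (42*(-3*(-½)))*(-28) = (42*(3/2))*(-28) = 63*(-28) = -1764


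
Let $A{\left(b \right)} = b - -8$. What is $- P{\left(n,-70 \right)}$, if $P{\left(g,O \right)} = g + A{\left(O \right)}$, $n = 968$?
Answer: $-906$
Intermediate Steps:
$A{\left(b \right)} = 8 + b$ ($A{\left(b \right)} = b + 8 = 8 + b$)
$P{\left(g,O \right)} = 8 + O + g$ ($P{\left(g,O \right)} = g + \left(8 + O\right) = 8 + O + g$)
$- P{\left(n,-70 \right)} = - (8 - 70 + 968) = \left(-1\right) 906 = -906$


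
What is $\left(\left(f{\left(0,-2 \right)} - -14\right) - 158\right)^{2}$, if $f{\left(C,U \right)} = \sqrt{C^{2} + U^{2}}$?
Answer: $20164$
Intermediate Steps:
$\left(\left(f{\left(0,-2 \right)} - -14\right) - 158\right)^{2} = \left(\left(\sqrt{0^{2} + \left(-2\right)^{2}} - -14\right) - 158\right)^{2} = \left(\left(\sqrt{0 + 4} + 14\right) - 158\right)^{2} = \left(\left(\sqrt{4} + 14\right) - 158\right)^{2} = \left(\left(2 + 14\right) - 158\right)^{2} = \left(16 - 158\right)^{2} = \left(-142\right)^{2} = 20164$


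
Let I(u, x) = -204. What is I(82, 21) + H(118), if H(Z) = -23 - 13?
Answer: -240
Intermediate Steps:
H(Z) = -36
I(82, 21) + H(118) = -204 - 36 = -240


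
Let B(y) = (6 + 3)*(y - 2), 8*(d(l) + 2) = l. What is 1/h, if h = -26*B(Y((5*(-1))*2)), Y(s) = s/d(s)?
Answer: -1/252 ≈ -0.0039683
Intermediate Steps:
d(l) = -2 + l/8
Y(s) = s/(-2 + s/8)
B(y) = -18 + 9*y (B(y) = 9*(-2 + y) = -18 + 9*y)
h = -252 (h = -26*(-18 + 9*(8*((5*(-1))*2)/(-16 + (5*(-1))*2))) = -26*(-18 + 9*(8*(-5*2)/(-16 - 5*2))) = -26*(-18 + 9*(8*(-10)/(-16 - 10))) = -26*(-18 + 9*(8*(-10)/(-26))) = -26*(-18 + 9*(8*(-10)*(-1/26))) = -26*(-18 + 9*(40/13)) = -26*(-18 + 360/13) = -26*126/13 = -252)
1/h = 1/(-252) = -1/252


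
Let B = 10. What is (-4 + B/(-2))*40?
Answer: -360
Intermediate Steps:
(-4 + B/(-2))*40 = (-4 + 10/(-2))*40 = (-4 + 10*(-½))*40 = (-4 - 5)*40 = -9*40 = -360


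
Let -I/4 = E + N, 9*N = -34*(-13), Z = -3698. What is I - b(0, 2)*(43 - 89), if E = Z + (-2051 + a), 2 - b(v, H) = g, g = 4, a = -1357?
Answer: 253220/9 ≈ 28136.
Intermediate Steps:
b(v, H) = -2 (b(v, H) = 2 - 1*4 = 2 - 4 = -2)
E = -7106 (E = -3698 + (-2051 - 1357) = -3698 - 3408 = -7106)
N = 442/9 (N = (-34*(-13))/9 = (⅑)*442 = 442/9 ≈ 49.111)
I = 254048/9 (I = -4*(-7106 + 442/9) = -4*(-63512/9) = 254048/9 ≈ 28228.)
I - b(0, 2)*(43 - 89) = 254048/9 - (-2)*(43 - 89) = 254048/9 - (-2)*(-46) = 254048/9 - 1*92 = 254048/9 - 92 = 253220/9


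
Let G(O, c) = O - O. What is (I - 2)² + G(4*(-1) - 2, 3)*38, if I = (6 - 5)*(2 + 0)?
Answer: 0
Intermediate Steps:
G(O, c) = 0
I = 2 (I = 1*2 = 2)
(I - 2)² + G(4*(-1) - 2, 3)*38 = (2 - 2)² + 0*38 = 0² + 0 = 0 + 0 = 0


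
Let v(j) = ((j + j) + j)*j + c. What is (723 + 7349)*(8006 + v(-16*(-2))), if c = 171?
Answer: 90801928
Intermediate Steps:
v(j) = 171 + 3*j**2 (v(j) = ((j + j) + j)*j + 171 = (2*j + j)*j + 171 = (3*j)*j + 171 = 3*j**2 + 171 = 171 + 3*j**2)
(723 + 7349)*(8006 + v(-16*(-2))) = (723 + 7349)*(8006 + (171 + 3*(-16*(-2))**2)) = 8072*(8006 + (171 + 3*32**2)) = 8072*(8006 + (171 + 3*1024)) = 8072*(8006 + (171 + 3072)) = 8072*(8006 + 3243) = 8072*11249 = 90801928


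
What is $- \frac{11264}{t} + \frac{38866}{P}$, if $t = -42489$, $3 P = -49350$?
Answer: $- \frac{733042337}{349472025} \approx -2.0976$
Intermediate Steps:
$P = -16450$ ($P = \frac{1}{3} \left(-49350\right) = -16450$)
$- \frac{11264}{t} + \frac{38866}{P} = - \frac{11264}{-42489} + \frac{38866}{-16450} = \left(-11264\right) \left(- \frac{1}{42489}\right) + 38866 \left(- \frac{1}{16450}\right) = \frac{11264}{42489} - \frac{19433}{8225} = - \frac{733042337}{349472025}$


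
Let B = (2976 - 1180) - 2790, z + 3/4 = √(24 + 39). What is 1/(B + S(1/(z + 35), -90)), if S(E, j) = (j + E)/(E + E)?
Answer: -40556/100758121 + 2160*√7/100758121 ≈ -0.00034579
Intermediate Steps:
z = -¾ + 3*√7 (z = -¾ + √(24 + 39) = -¾ + √63 = -¾ + 3*√7 ≈ 7.1873)
S(E, j) = (E + j)/(2*E) (S(E, j) = (E + j)/((2*E)) = (E + j)*(1/(2*E)) = (E + j)/(2*E))
B = -994 (B = 1796 - 2790 = -994)
1/(B + S(1/(z + 35), -90)) = 1/(-994 + (1/((-¾ + 3*√7) + 35) - 90)/(2*(1/((-¾ + 3*√7) + 35)))) = 1/(-994 + (1/(137/4 + 3*√7) - 90)/(2*(1/(137/4 + 3*√7)))) = 1/(-994 + (137/4 + 3*√7)*(-90 + 1/(137/4 + 3*√7))/2) = 1/(-994 + (-90 + 1/(137/4 + 3*√7))*(137/4 + 3*√7)/2)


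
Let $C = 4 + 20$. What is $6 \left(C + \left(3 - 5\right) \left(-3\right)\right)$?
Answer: $180$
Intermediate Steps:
$C = 24$
$6 \left(C + \left(3 - 5\right) \left(-3\right)\right) = 6 \left(24 + \left(3 - 5\right) \left(-3\right)\right) = 6 \left(24 - -6\right) = 6 \left(24 + 6\right) = 6 \cdot 30 = 180$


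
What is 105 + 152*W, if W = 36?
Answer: 5577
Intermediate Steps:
105 + 152*W = 105 + 152*36 = 105 + 5472 = 5577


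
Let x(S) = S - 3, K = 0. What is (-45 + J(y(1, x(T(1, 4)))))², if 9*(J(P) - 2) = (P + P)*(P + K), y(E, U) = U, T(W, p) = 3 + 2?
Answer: 143641/81 ≈ 1773.3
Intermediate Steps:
T(W, p) = 5
x(S) = -3 + S
J(P) = 2 + 2*P²/9 (J(P) = 2 + ((P + P)*(P + 0))/9 = 2 + ((2*P)*P)/9 = 2 + (2*P²)/9 = 2 + 2*P²/9)
(-45 + J(y(1, x(T(1, 4)))))² = (-45 + (2 + 2*(-3 + 5)²/9))² = (-45 + (2 + (2/9)*2²))² = (-45 + (2 + (2/9)*4))² = (-45 + (2 + 8/9))² = (-45 + 26/9)² = (-379/9)² = 143641/81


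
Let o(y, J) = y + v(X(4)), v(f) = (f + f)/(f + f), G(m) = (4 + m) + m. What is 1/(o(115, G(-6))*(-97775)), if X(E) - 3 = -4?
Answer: -1/11341900 ≈ -8.8169e-8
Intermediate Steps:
G(m) = 4 + 2*m
X(E) = -1 (X(E) = 3 - 4 = -1)
v(f) = 1 (v(f) = (2*f)/((2*f)) = (2*f)*(1/(2*f)) = 1)
o(y, J) = 1 + y (o(y, J) = y + 1 = 1 + y)
1/(o(115, G(-6))*(-97775)) = 1/((1 + 115)*(-97775)) = -1/97775/116 = (1/116)*(-1/97775) = -1/11341900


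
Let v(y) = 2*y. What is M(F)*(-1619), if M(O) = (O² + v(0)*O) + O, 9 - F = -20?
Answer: -1408530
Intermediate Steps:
F = 29 (F = 9 - 1*(-20) = 9 + 20 = 29)
M(O) = O + O² (M(O) = (O² + (2*0)*O) + O = (O² + 0*O) + O = (O² + 0) + O = O² + O = O + O²)
M(F)*(-1619) = (29*(1 + 29))*(-1619) = (29*30)*(-1619) = 870*(-1619) = -1408530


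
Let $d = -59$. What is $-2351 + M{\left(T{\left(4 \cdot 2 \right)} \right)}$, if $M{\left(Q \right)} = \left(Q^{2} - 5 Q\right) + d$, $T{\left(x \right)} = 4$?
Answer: $-2414$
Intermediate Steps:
$M{\left(Q \right)} = -59 + Q^{2} - 5 Q$ ($M{\left(Q \right)} = \left(Q^{2} - 5 Q\right) - 59 = -59 + Q^{2} - 5 Q$)
$-2351 + M{\left(T{\left(4 \cdot 2 \right)} \right)} = -2351 - \left(79 - 16\right) = -2351 - 63 = -2414$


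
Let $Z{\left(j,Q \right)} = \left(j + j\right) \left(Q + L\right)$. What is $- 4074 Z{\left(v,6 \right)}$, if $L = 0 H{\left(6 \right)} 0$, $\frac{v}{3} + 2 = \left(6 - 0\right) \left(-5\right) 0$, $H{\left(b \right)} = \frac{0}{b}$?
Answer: $293328$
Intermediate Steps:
$H{\left(b \right)} = 0$
$v = -6$ ($v = -6 + 3 \left(6 - 0\right) \left(-5\right) 0 = -6 + 3 \left(6 + 0\right) \left(-5\right) 0 = -6 + 3 \cdot 6 \left(-5\right) 0 = -6 + 3 \left(\left(-30\right) 0\right) = -6 + 3 \cdot 0 = -6 + 0 = -6$)
$L = 0$ ($L = 0 \cdot 0 \cdot 0 = 0 \cdot 0 = 0$)
$Z{\left(j,Q \right)} = 2 Q j$ ($Z{\left(j,Q \right)} = \left(j + j\right) \left(Q + 0\right) = 2 j Q = 2 Q j$)
$- 4074 Z{\left(v,6 \right)} = - 4074 \cdot 2 \cdot 6 \left(-6\right) = \left(-4074\right) \left(-72\right) = 293328$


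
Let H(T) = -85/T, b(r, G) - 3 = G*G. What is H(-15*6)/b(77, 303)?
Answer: 17/1652616 ≈ 1.0287e-5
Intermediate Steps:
b(r, G) = 3 + G**2 (b(r, G) = 3 + G*G = 3 + G**2)
H(-15*6)/b(77, 303) = (-85/((-15*6)))/(3 + 303**2) = (-85/(-90))/(3 + 91809) = -85*(-1/90)/91812 = (17/18)*(1/91812) = 17/1652616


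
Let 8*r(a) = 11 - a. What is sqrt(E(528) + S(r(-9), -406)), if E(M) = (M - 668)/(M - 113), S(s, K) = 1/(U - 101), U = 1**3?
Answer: 31*I*sqrt(249)/830 ≈ 0.58936*I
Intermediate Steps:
U = 1
r(a) = 11/8 - a/8 (r(a) = (11 - a)/8 = 11/8 - a/8)
S(s, K) = -1/100 (S(s, K) = 1/(1 - 101) = 1/(-100) = -1/100)
E(M) = (-668 + M)/(-113 + M)
sqrt(E(528) + S(r(-9), -406)) = sqrt((-668 + 528)/(-113 + 528) - 1/100) = sqrt(-140/415 - 1/100) = sqrt((1/415)*(-140) - 1/100) = sqrt(-28/83 - 1/100) = sqrt(-2883/8300) = 31*I*sqrt(249)/830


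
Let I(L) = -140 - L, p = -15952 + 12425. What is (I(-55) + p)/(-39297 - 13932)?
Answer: 1204/17743 ≈ 0.067858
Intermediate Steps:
p = -3527
(I(-55) + p)/(-39297 - 13932) = ((-140 - 1*(-55)) - 3527)/(-39297 - 13932) = ((-140 + 55) - 3527)/(-53229) = (-85 - 3527)*(-1/53229) = -3612*(-1/53229) = 1204/17743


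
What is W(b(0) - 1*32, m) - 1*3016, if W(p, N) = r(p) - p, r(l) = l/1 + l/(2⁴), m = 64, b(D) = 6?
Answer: -24141/8 ≈ -3017.6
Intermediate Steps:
r(l) = 17*l/16 (r(l) = l*1 + l/16 = l + l*(1/16) = l + l/16 = 17*l/16)
W(p, N) = p/16 (W(p, N) = 17*p/16 - p = p/16)
W(b(0) - 1*32, m) - 1*3016 = (6 - 1*32)/16 - 1*3016 = (6 - 32)/16 - 3016 = (1/16)*(-26) - 3016 = -13/8 - 3016 = -24141/8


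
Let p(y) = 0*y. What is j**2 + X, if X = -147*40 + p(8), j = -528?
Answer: 272904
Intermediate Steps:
p(y) = 0
X = -5880 (X = -147*40 + 0 = -5880 + 0 = -5880)
j**2 + X = (-528)**2 - 5880 = 278784 - 5880 = 272904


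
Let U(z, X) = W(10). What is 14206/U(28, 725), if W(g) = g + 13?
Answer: 14206/23 ≈ 617.65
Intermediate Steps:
W(g) = 13 + g
U(z, X) = 23 (U(z, X) = 13 + 10 = 23)
14206/U(28, 725) = 14206/23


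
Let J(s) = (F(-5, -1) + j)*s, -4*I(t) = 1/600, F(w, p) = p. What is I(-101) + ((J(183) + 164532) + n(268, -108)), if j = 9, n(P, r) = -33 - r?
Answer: 398570399/2400 ≈ 1.6607e+5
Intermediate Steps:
I(t) = -1/2400 (I(t) = -1/4/600 = -1/4*1/600 = -1/2400)
J(s) = 8*s (J(s) = (-1 + 9)*s = 8*s)
I(-101) + ((J(183) + 164532) + n(268, -108)) = -1/2400 + ((8*183 + 164532) + (-33 - 1*(-108))) = -1/2400 + ((1464 + 164532) + (-33 + 108)) = -1/2400 + (165996 + 75) = -1/2400 + 166071 = 398570399/2400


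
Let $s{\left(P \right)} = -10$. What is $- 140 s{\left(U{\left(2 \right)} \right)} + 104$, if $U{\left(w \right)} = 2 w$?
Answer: $1504$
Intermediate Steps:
$- 140 s{\left(U{\left(2 \right)} \right)} + 104 = \left(-140\right) \left(-10\right) + 104 = 1400 + 104 = 1504$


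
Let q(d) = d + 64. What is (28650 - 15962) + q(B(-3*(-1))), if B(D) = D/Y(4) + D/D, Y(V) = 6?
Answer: 25507/2 ≈ 12754.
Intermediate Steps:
B(D) = 1 + D/6 (B(D) = D/6 + D/D = D*(1/6) + 1 = D/6 + 1 = 1 + D/6)
q(d) = 64 + d
(28650 - 15962) + q(B(-3*(-1))) = (28650 - 15962) + (64 + (1 + (-3*(-1))/6)) = 12688 + (64 + (1 + (1/6)*3)) = 12688 + (64 + (1 + 1/2)) = 12688 + (64 + 3/2) = 12688 + 131/2 = 25507/2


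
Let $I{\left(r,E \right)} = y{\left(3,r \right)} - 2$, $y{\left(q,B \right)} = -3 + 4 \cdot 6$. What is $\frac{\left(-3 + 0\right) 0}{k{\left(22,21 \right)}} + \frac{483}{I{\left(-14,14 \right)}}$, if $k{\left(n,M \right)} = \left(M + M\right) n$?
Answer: $\frac{483}{19} \approx 25.421$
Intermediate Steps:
$k{\left(n,M \right)} = 2 M n$
$y{\left(q,B \right)} = 21$ ($y{\left(q,B \right)} = -3 + 24 = 21$)
$I{\left(r,E \right)} = 19$ ($I{\left(r,E \right)} = 21 - 2 = 19$)
$\frac{\left(-3 + 0\right) 0}{k{\left(22,21 \right)}} + \frac{483}{I{\left(-14,14 \right)}} = \frac{\left(-3 + 0\right) 0}{2 \cdot 21 \cdot 22} + \frac{483}{19} = \frac{\left(-3\right) 0}{924} + 483 \cdot \frac{1}{19} = 0 \cdot \frac{1}{924} + \frac{483}{19} = 0 + \frac{483}{19} = \frac{483}{19}$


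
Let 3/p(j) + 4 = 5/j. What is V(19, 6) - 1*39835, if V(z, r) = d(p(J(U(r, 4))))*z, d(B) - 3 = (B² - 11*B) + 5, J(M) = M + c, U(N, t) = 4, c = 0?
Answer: -4771319/121 ≈ -39432.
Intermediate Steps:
J(M) = M (J(M) = M + 0 = M)
p(j) = 3/(-4 + 5/j)
d(B) = 8 + B² - 11*B (d(B) = 3 + ((B² - 11*B) + 5) = 3 + (5 + B² - 11*B) = 8 + B² - 11*B)
V(z, r) = 2564*z/121 (V(z, r) = (8 + (-3*4/(-5 + 4*4))² - (-33)*4/(-5 + 4*4))*z = (8 + (-3*4/(-5 + 16))² - (-33)*4/(-5 + 16))*z = (8 + (-3*4/11)² - (-33)*4/11)*z = (8 + (-3*4*1/11)² - (-33)*4/11)*z = (8 + (-12/11)² - 11*(-12/11))*z = (8 + 144/121 + 12)*z = 2564*z/121)
V(19, 6) - 1*39835 = (2564/121)*19 - 1*39835 = 48716/121 - 39835 = -4771319/121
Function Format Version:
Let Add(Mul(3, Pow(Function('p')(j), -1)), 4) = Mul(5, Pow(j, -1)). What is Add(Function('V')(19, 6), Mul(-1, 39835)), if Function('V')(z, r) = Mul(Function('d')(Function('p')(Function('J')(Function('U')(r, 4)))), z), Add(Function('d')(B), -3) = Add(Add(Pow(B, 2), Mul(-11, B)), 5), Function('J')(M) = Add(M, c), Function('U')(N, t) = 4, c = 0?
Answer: Rational(-4771319, 121) ≈ -39432.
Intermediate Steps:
Function('J')(M) = M (Function('J')(M) = Add(M, 0) = M)
Function('p')(j) = Mul(3, Pow(Add(-4, Mul(5, Pow(j, -1))), -1))
Function('d')(B) = Add(8, Pow(B, 2), Mul(-11, B)) (Function('d')(B) = Add(3, Add(Add(Pow(B, 2), Mul(-11, B)), 5)) = Add(3, Add(5, Pow(B, 2), Mul(-11, B))) = Add(8, Pow(B, 2), Mul(-11, B)))
Function('V')(z, r) = Mul(Rational(2564, 121), z) (Function('V')(z, r) = Mul(Add(8, Pow(Mul(-3, 4, Pow(Add(-5, Mul(4, 4)), -1)), 2), Mul(-11, Mul(-3, 4, Pow(Add(-5, Mul(4, 4)), -1)))), z) = Mul(Add(8, Pow(Mul(-3, 4, Pow(Add(-5, 16), -1)), 2), Mul(-11, Mul(-3, 4, Pow(Add(-5, 16), -1)))), z) = Mul(Add(8, Pow(Mul(-3, 4, Pow(11, -1)), 2), Mul(-11, Mul(-3, 4, Pow(11, -1)))), z) = Mul(Add(8, Pow(Mul(-3, 4, Rational(1, 11)), 2), Mul(-11, Mul(-3, 4, Rational(1, 11)))), z) = Mul(Add(8, Pow(Rational(-12, 11), 2), Mul(-11, Rational(-12, 11))), z) = Mul(Add(8, Rational(144, 121), 12), z) = Mul(Rational(2564, 121), z))
Add(Function('V')(19, 6), Mul(-1, 39835)) = Add(Mul(Rational(2564, 121), 19), Mul(-1, 39835)) = Add(Rational(48716, 121), -39835) = Rational(-4771319, 121)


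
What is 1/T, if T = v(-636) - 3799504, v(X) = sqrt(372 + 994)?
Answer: -1899752/7218115322325 - sqrt(1366)/14436230644650 ≈ -2.6320e-7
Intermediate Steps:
v(X) = sqrt(1366)
T = -3799504 + sqrt(1366) (T = sqrt(1366) - 3799504 = -3799504 + sqrt(1366) ≈ -3.7995e+6)
1/T = 1/(-3799504 + sqrt(1366))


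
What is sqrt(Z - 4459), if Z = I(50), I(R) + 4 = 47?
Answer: 8*I*sqrt(69) ≈ 66.453*I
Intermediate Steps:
I(R) = 43 (I(R) = -4 + 47 = 43)
Z = 43
sqrt(Z - 4459) = sqrt(43 - 4459) = sqrt(-4416) = 8*I*sqrt(69)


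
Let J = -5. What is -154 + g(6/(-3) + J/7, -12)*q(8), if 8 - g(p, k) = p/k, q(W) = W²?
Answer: 7214/21 ≈ 343.52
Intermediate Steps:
g(p, k) = 8 - p/k
-154 + g(6/(-3) + J/7, -12)*q(8) = -154 + (8 - 1*(6/(-3) - 5/7)/(-12))*8² = -154 + (8 - 1*(6*(-⅓) - 5*⅐)*(-1/12))*64 = -154 + (8 - 1*(-2 - 5/7)*(-1/12))*64 = -154 + (8 - 1*(-19/7)*(-1/12))*64 = -154 + (8 - 19/84)*64 = -154 + (653/84)*64 = -154 + 10448/21 = 7214/21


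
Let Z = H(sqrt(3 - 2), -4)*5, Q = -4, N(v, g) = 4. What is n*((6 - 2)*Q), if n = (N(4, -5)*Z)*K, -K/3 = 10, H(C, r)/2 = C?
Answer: 19200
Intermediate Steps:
H(C, r) = 2*C
K = -30 (K = -3*10 = -30)
Z = 10 (Z = (2*sqrt(3 - 2))*5 = (2*sqrt(1))*5 = (2*1)*5 = 2*5 = 10)
n = -1200 (n = (4*10)*(-30) = 40*(-30) = -1200)
n*((6 - 2)*Q) = -1200*(6 - 2)*(-4) = -4800*(-4) = -1200*(-16) = 19200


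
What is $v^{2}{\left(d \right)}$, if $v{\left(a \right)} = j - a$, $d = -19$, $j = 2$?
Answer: $441$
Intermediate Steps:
$v{\left(a \right)} = 2 - a$
$v^{2}{\left(d \right)} = \left(2 - -19\right)^{2} = \left(2 + 19\right)^{2} = 21^{2} = 441$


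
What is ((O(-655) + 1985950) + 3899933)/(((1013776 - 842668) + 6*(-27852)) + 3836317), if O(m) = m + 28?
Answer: 5885256/3840313 ≈ 1.5325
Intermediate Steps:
O(m) = 28 + m
((O(-655) + 1985950) + 3899933)/(((1013776 - 842668) + 6*(-27852)) + 3836317) = (((28 - 655) + 1985950) + 3899933)/(((1013776 - 842668) + 6*(-27852)) + 3836317) = ((-627 + 1985950) + 3899933)/((171108 - 167112) + 3836317) = (1985323 + 3899933)/(3996 + 3836317) = 5885256/3840313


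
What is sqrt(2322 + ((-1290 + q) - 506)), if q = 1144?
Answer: sqrt(1670) ≈ 40.866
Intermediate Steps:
sqrt(2322 + ((-1290 + q) - 506)) = sqrt(2322 + ((-1290 + 1144) - 506)) = sqrt(2322 + (-146 - 506)) = sqrt(2322 - 652) = sqrt(1670)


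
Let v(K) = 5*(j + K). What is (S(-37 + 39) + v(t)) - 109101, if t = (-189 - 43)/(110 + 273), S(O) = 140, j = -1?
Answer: -41735138/383 ≈ -1.0897e+5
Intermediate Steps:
t = -232/383 ≈ -0.60574
v(K) = -5 + 5*K (v(K) = 5*(-1 + K) = -5 + 5*K)
(S(-37 + 39) + v(t)) - 109101 = (140 + (-5 + 5*(-232/383))) - 109101 = (140 + (-5 - 1160/383)) - 109101 = (140 - 3075/383) - 109101 = 50545/383 - 109101 = -41735138/383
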